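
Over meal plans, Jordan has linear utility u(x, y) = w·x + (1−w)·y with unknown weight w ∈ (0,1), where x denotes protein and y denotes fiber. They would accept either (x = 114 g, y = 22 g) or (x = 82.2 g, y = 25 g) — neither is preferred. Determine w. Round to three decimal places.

Equating utilities: w·114 + (1−w)·22 = w·82.2 + (1−w)·25.
Rearranging, 31.8·w − 3·(1−w) = 0.
So w/(1−w) = 3/31.8 = 0.0943, giving w = 3/(31.8+3) = 0.086.

w = 0.086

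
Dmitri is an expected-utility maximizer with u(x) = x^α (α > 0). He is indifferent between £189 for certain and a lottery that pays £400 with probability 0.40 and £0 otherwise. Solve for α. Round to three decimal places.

The lottery's expected utility is 0.40·u(400) + 0.60·u(0) = 0.40·400^α (since u(0) = 0 for α > 0).
Indifference: 189^α = 0.40·400^α, so (189/400)^α = 0.40.
Taking logs: α·ln(189/400) = ln(0.40), so α = -0.916291 / -0.749718 ≈ 1.222.

α ≈ 1.222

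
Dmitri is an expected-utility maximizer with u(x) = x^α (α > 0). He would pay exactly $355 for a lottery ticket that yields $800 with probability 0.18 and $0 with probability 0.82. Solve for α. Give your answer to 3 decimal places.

Since u(0) = 0, the lottery's EU is 0.18·800^α.
Equating: 355^α = 0.18·800^α, i.e. 0.4437^α = 0.18.
α = ln(0.18) / ln(355/800) = -1.714798/-0.812494 ≈ 2.111.

α ≈ 2.111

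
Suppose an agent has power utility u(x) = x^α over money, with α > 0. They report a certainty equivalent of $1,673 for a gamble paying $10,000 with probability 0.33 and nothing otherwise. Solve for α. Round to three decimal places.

α ≈ 0.620

Since u(0) = 0, the lottery's EU is 0.33·10000^α.
Setting u(1673) equal to that: 1673^α = 0.33·10000^α ⇒ (1673/10000)^α = 0.33.
α = ln(0.33) / ln(1673/10000) = -1.108663/-1.787967 ≈ 0.620.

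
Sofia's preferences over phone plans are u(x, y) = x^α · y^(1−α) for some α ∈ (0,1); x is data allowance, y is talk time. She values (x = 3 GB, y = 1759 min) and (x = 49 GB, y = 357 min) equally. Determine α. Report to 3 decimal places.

The Cobb–Douglas utilities coincide, so 3^α·1759^(1−α) = 49^α·357^(1−α).
(3/49)^α = (357/1759)^(1−α); take logs: α·ln(3/49) = (1−α)·ln(357/1759), i.e. α·-2.793208 = (1−α)·-1.594765.
Thus α·(-4.387973) = -1.594765, so α = -1.594765/-4.387973 ≈ 0.363.

α ≈ 0.363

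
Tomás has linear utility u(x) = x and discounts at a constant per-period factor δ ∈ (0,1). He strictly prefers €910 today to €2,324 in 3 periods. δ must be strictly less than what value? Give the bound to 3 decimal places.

δ < 0.732

Under u(x) = x this choice says 910 > δ^3·2324.
So δ^3 < 910/2324 = 0.39157; taking the cube root of both positive sides preserves the inequality.
δ < (910/2324)^(1/3) ≈ 0.732.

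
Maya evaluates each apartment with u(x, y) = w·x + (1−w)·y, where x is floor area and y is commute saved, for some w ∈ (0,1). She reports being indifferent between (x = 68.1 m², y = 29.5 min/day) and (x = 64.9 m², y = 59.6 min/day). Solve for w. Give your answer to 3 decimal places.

w = 0.904

u(68.1,29.5) = u(64.9,59.6) means w·68.1 + (1−w)·29.5 = w·64.9 + (1−w)·59.6.
Rearranging, 3.2·w − 30.1·(1−w) = 0.
So w/(1−w) = 30.1/3.2 = 9.4063, giving w = 30.1/(3.2+30.1) = 0.904.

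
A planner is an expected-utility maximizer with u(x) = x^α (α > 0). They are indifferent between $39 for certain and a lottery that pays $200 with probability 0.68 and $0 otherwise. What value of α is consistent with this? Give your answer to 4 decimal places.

α ≈ 0.2359

The lottery's expected utility is 0.68·u(200) + 0.32·u(0) = 0.68·200^α (since u(0) = 0 for α > 0).
Setting u(39) equal to that: 39^α = 0.68·200^α ⇒ (39/200)^α = 0.68.
Take logs: α = ln 0.68 / ln(39/200) ≈ 0.235914.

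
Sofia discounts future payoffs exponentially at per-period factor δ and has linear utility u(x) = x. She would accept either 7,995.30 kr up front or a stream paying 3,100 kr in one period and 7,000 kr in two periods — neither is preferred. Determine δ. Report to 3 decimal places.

δ ≈ 0.870

Present value of the stream is 3100·δ + 7000·δ². Indifference gives 3100δ + 7000δ² = 7995.30.
Rearranged: 7000δ² + 3100δ − 7995.30 = 0.
The positive root is δ = [−3100 + √(3100² + 4·7000·7995.30)] / (2·7000) = (−3100 + 15280.000)/14000 ≈ 0.870.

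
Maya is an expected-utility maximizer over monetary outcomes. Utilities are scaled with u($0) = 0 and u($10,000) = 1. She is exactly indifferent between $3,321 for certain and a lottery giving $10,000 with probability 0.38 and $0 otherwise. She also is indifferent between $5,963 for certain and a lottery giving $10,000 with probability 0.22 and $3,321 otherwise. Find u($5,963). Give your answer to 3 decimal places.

From the first indifference, u($3,321) = 0.38·u($10,000) + 0.62·u($0) = 0.38·1 + 0.62·0 = 0.38.
The second indifference gives u($5,963) = 0.22·u($10,000) + 0.78·u($3,321) = 0.22·1.00 + 0.78·0.38 = 0.5164.

0.516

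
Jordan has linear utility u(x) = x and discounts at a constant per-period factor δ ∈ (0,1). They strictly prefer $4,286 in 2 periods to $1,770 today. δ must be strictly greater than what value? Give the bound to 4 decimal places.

δ > 0.6426

Under u(x) = x this choice says 1770 < δ^2·4286.
Hence δ^2 > 1770/4286 = 0.41297, and x ↦ x^(1/2) is increasing on (0,∞).
δ > 0.41297^(1/2) = 0.6426.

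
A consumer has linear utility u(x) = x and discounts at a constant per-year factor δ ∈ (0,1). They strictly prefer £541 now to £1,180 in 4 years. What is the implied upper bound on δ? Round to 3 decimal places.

δ < 0.823

Under u(x) = x this choice says 541 > δ^4·1180.
Hence δ^4 < 541/1180 = 0.45847, and x ↦ x^(1/4) is increasing on (0,∞).
δ < (541/1180)^(1/4) ≈ 0.823.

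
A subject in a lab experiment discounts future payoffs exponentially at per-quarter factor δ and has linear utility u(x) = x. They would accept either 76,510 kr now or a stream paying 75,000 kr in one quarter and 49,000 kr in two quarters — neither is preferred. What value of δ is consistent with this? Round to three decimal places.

δ ≈ 0.700

Equating present values: 76510 = 75000δ + 49000δ².
That is, 49000δ² + 75000δ − 76510 = 0, a quadratic in δ.
δ = (−75000 + √(75000² + 4·49000·76510)) / (2·49000) = (−75000 + √20620960000.00) / 98000 ≈ 0.700.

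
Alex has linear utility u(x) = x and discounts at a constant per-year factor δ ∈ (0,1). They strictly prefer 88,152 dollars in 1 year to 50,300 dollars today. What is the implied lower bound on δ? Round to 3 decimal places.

δ > 0.571

Comparing present values: 50300 < δ·88152.
Dividing through by 88152 gives δ > 0.57061.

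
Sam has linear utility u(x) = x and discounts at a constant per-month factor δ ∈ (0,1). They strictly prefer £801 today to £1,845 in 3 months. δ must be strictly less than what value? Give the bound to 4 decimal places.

δ < 0.7572

Under u(x) = x this choice says 801 > δ^3·1845.
Dividing by 1845: δ^3 < 0.43415. Both sides are positive, so the cube root keeps the direction.
δ < 0.43415^(1/3) = 0.7572.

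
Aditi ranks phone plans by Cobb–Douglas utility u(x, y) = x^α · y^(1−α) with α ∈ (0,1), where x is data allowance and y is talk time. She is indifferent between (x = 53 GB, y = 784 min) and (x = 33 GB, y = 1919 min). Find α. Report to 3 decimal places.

Indifference: 53^α · 784^(1−α) = 33^α · 1919^(1−α).
Rearrange to (53/33)^α = (1919/784)^(1−α) and take logs: α·0.473784 = (1−α)·0.895150.
Thus α·(1.368934) = 0.895150, so α = 0.895150/1.368934 ≈ 0.654.

α ≈ 0.654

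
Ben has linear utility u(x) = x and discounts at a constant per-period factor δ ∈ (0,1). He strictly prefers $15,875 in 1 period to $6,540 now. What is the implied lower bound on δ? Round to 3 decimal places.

δ > 0.412

Under u(x) = x this choice says 6540 < δ·15875.
Dividing through by 15875 gives δ > 0.41197.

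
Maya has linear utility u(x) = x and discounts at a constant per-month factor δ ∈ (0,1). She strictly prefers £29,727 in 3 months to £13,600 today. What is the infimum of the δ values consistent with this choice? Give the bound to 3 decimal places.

δ > 0.771

Comparing present values: 13600 < δ^3·29727.
Dividing by 29727: δ^3 > 0.45750. Both sides are positive, so the cube root keeps the direction.
δ > 0.45750^(1/3) = 0.771.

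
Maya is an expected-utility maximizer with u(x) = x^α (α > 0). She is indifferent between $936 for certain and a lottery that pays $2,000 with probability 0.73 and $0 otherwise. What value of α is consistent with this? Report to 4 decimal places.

α ≈ 0.4145

Since u(0) = 0, the lottery's EU is 0.73·2000^α.
Indifference: 936^α = 0.73·2000^α, so (936/2000)^α = 0.73.
α = ln(0.73) / ln(936/2000) = -0.3147107/-0.7592870 ≈ 0.4145.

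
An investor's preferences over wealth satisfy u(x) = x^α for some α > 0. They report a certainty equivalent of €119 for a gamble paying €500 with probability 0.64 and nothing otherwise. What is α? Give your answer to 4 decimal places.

Since u(0) = 0, the lottery's EU is 0.64·500^α.
Equating: 119^α = 0.64·500^α, i.e. 0.2380^α = 0.64.
Taking logs: α·ln(119/500) = ln(0.64), so α = -0.4462871 / -1.4354846 ≈ 0.3109.

α ≈ 0.3109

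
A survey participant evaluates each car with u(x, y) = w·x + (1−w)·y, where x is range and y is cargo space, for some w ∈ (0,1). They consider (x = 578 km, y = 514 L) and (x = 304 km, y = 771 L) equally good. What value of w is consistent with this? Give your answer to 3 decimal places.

Indifference: w·578 + (1−w)·514 = w·304 + (1−w)·771.
Collecting terms: w·274 = (1−w)·257.
Hence w = 257/(274+257) = 257/531 = 0.484.

w = 0.484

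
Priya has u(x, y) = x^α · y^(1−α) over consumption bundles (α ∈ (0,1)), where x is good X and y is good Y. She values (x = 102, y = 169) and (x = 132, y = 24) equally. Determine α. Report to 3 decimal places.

α ≈ 0.883

The Cobb–Douglas utilities coincide, so 102^α·169^(1−α) = 132^α·24^(1−α).
Rearrange to (102/132)^α = (24/169)^(1−α) and take logs: α·-0.257829 = (1−α)·-1.951845.
So α/(1−α) = (-1.951845)/(-0.257829) = 7.570308, and α = 7.570308/8.570308 ≈ 0.883.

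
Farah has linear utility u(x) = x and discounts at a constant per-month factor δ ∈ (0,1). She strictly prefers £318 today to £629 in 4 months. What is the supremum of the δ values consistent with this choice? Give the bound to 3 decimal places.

δ < 0.843

The preference means 318 > δ^4·629.
So δ^4 < 318/629 = 0.50556; taking the 4th root of both positive sides preserves the inequality.
δ < 0.50556^(1/4) = 0.843.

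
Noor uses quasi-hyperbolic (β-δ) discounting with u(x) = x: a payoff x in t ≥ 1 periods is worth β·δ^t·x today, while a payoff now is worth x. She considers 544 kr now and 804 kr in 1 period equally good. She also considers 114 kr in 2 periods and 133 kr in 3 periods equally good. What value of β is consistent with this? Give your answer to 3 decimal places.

From the later pair, β·δ^2·114 = β·δ^3·133; dividing through, δ = 114/133 = 0.85714.
Substituting δ into 544 = β·δ·804: β = 544/(689.143) ≈ 0.789.

β ≈ 0.789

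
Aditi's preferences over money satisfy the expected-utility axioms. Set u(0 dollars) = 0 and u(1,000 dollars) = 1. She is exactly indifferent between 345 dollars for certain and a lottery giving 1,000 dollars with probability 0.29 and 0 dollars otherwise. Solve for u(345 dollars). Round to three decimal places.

u(345 dollars) equals the lottery's expected utility: 0.29·1 + 0.71·0 = 0.29.

0.290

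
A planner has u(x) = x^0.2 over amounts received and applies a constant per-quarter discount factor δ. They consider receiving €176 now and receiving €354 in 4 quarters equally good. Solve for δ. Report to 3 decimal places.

The payoff in 4 quarters is discounted by δ^4, so u(176) = δ^4·u(354) and δ^4 = u(176)/u(354).
Since u(x) = x^0.2, δ^4 = (176/354)^0.2 = 0.49718^0.2 = 0.86956.
So δ = 0.86956^(1/4) ≈ 0.966.

δ ≈ 0.966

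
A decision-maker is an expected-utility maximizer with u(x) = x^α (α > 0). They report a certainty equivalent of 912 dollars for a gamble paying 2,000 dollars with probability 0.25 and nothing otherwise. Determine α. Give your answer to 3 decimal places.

α ≈ 1.765

The lottery's expected utility is 0.25·u(2000) + 0.75·u(0) = 0.25·2000^α (since u(0) = 0 for α > 0).
Equating: 912^α = 0.25·2000^α, i.e. 0.4560^α = 0.25.
α = ln(0.25) / ln(912/2000) = -1.386294/-0.785262 ≈ 1.765.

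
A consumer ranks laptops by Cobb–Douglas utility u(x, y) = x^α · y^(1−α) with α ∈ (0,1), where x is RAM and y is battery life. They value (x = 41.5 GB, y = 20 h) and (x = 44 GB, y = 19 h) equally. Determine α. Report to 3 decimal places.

Indifference: 41.5^α · 20^(1−α) = 44^α · 19^(1−α).
(41.5/44)^α = (19/20)^(1−α); take logs: α·ln(41.5/44) = (1−α)·ln(19/20), i.e. α·-0.058496 = (1−α)·-0.051293.
So α/(1−α) = (-0.051293)/(-0.058496) = 0.876863, and α = 0.876863/1.876863 ≈ 0.467.

α ≈ 0.467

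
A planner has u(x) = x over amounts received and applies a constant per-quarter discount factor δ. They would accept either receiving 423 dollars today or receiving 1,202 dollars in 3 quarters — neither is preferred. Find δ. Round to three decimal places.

δ ≈ 0.706

Indifference means u(423) = δ^3 · u(1202), so δ^3 = u(423)/u(1202).
With u(x) = x: δ^3 = 423/1202 = 0.35191.
Taking the cube root: δ = 0.35191^(1/3) ≈ 0.706.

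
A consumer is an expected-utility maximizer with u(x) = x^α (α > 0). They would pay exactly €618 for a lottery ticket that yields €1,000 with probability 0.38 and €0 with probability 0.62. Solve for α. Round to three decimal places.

EU(lottery) = 0.38·1000^α + 0.62·0 = 0.38·1000^α.
Indifference: 618^α = 0.38·1000^α, so (618/1000)^α = 0.38.
α = ln(0.38) / ln(618/1000) = -0.967584/-0.481267 ≈ 2.010.

α ≈ 2.010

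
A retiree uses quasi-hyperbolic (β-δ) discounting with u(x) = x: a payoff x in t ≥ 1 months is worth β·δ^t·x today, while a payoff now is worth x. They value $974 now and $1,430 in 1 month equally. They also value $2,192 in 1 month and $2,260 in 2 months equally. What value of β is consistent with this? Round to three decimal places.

Both payoffs in the second observation are in the future, so β drops out: δ^1·2192 = δ^2·2260 ⇒ δ = 2192/2260 = 0.96991.
Substituting δ into 974 = β·δ·1430: β = 974/(1386.973) ≈ 0.702.

β ≈ 0.702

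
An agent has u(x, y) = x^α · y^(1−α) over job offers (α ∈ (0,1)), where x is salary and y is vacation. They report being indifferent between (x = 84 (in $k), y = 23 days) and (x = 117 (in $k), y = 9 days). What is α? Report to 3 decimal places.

Indifference: 84^α · 23^(1−α) = 117^α · 9^(1−α).
(84/117)^α = (9/23)^(1−α); take logs: α·ln(84/117) = (1−α)·ln(9/23), i.e. α·-0.331357 = (1−α)·-0.938270.
With A = -0.331357 and B = -0.938270: α·A = (1−α)·B, so α = B/(A+B) = -0.938270/-1.269627 ≈ 0.739.

α ≈ 0.739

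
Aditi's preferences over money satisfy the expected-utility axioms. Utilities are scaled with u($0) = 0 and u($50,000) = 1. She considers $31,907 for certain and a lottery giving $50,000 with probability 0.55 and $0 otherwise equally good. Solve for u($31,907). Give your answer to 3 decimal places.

u($31,907) equals the lottery's expected utility: 0.55·1 + 0.45·0 = 0.55.

0.550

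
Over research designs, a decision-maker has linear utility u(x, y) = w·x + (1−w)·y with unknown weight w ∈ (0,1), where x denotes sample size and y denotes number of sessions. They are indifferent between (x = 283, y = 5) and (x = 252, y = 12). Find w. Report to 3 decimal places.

Equating utilities: w·283 + (1−w)·5 = w·252 + (1−w)·12.
Rearranging, 31·w − 7·(1−w) = 0.
So w/(1−w) = 7/31 = 0.2258, giving w = 7/(31+7) = 0.184.

w = 0.184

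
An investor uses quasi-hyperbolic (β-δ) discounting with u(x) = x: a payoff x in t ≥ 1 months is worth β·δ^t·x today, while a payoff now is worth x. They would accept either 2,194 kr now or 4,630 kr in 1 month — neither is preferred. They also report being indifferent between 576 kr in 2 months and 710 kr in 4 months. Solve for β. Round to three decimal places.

β ≈ 0.526

Both payoffs in the second observation are in the future, so β drops out: δ^2·576 = δ^4·710 ⇒ δ^2 = 576/710 = 0.81127, so δ = 0.90070.
Now use the now-vs-future pair: 2194 = β·δ·4630 gives β = 2194/(0.90070·4630) ≈ 0.526.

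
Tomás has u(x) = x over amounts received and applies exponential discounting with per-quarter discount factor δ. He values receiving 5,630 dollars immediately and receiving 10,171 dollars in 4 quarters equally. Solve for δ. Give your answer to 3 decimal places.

δ ≈ 0.863

The payoff in 4 quarters is discounted by δ^4, so u(5630) = δ^4·u(10171) and δ^4 = u(5630)/u(10171).
With u(x) = x: δ^4 = 5630/10171 = 0.55353.
So δ = 0.55353^(1/4) ≈ 0.863.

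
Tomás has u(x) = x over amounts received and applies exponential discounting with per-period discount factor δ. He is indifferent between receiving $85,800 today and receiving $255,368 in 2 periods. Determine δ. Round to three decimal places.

The payoff in 2 periods is discounted by δ^2, so u(85800) = δ^2·u(255368) and δ^2 = u(85800)/u(255368).
With u(x) = x: δ^2 = 85800/255368 = 0.33599.
Taking the square root: δ = 0.33599^(1/2) ≈ 0.580.

δ ≈ 0.580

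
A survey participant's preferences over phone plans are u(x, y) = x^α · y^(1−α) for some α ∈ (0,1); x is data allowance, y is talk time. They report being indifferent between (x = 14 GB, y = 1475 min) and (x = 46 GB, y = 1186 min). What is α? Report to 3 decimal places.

α ≈ 0.155

Indifference: 14^α · 1475^(1−α) = 46^α · 1186^(1−α).
Rearrange to (14/46)^α = (1186/1475)^(1−α) and take logs: α·-1.189584 = (1−α)·-0.218072.
With A = -1.189584 and B = -0.218072: α·A = (1−α)·B, so α = B/(A+B) = -0.218072/-1.407656 ≈ 0.155.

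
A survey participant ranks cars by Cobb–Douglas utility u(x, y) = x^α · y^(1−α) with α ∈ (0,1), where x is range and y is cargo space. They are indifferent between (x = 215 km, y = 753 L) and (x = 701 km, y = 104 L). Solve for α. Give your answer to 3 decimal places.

α ≈ 0.626

Indifference: 215^α · 753^(1−α) = 701^α · 104^(1−α).
(215/701)^α = (104/753)^(1−α); take logs: α·ln(215/701) = (1−α)·ln(104/753), i.e. α·-1.181870 = (1−α)·-1.979674.
With A = -1.181870 and B = -1.979674: α·A = (1−α)·B, so α = B/(A+B) = -1.979674/-3.161544 ≈ 0.626.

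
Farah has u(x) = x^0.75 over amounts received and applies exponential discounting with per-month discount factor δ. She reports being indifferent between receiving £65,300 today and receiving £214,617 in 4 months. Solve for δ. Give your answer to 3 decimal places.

The payoff in 4 months is discounted by δ^4, so u(65300) = δ^4·u(214617) and δ^4 = u(65300)/u(214617).
With u(x) = x^0.75: δ^4 = 65300^0.75/214617^0.75 = (65300/214617)^0.75 = 0.40967.
Hence δ = (0.40967)^(1/4) = 0.80004.

δ ≈ 0.800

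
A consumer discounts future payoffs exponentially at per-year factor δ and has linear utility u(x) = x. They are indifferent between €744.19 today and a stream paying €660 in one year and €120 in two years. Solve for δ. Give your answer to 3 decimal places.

δ ≈ 0.960

Equating present values: 744.19 = 660δ + 120δ².
That is, 120δ² + 660δ − 744.19 = 0, a quadratic in δ.
δ = (−660 + √(660² + 4·120·744.19)) / (2·120) = (−660 + √792811.20) / 240 ≈ 0.960.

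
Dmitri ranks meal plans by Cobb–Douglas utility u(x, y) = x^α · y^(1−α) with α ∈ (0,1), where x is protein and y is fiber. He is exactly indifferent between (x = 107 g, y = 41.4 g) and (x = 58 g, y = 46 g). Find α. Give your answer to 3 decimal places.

The Cobb–Douglas utilities coincide, so 107^α·41.4^(1−α) = 58^α·46^(1−α).
(107/58)^α = (46/41.4)^(1−α); take logs: α·ln(107/58) = (1−α)·ln(46/41.4), i.e. α·0.612386 = (1−α)·0.105361.
With A = 0.612386 and B = 0.105361: α·A = (1−α)·B, so α = B/(A+B) = 0.105361/0.717747 ≈ 0.147.

α ≈ 0.147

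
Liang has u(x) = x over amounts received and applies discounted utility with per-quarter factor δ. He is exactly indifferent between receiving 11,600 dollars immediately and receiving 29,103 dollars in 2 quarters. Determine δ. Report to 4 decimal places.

Equating discounted utilities: u(11600) = δ^2·u(29103) ⇒ δ^2 = u(11600)/u(29103).
With u(x) = x: δ^2 = 11600/29103 = 0.39858.
Taking the square root: δ = 0.39858^(1/2) ≈ 0.6313.

δ ≈ 0.6313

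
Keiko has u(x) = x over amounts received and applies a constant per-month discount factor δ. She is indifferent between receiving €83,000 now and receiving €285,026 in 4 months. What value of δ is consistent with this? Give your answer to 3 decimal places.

δ ≈ 0.735

The payoff in 4 months is discounted by δ^4, so u(83000) = δ^4·u(285026) and δ^4 = u(83000)/u(285026).
With u(x) = x: δ^4 = 83000/285026 = 0.29120.
Hence δ = (0.29120)^(1/4) = 0.73460.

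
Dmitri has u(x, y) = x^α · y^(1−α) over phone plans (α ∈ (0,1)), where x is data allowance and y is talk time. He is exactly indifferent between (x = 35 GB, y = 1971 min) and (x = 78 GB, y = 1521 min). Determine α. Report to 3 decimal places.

α ≈ 0.244

Indifference: 35^α · 1971^(1−α) = 78^α · 1521^(1−α).
Taking logs: α·ln 35 + (1−α)·ln 1971 = α·ln 78 + (1−α)·ln 1521, i.e. α·-0.801361 = (1−α)·-0.259173.
Thus α·(-1.060534) = -0.259173, so α = -0.259173/-1.060534 ≈ 0.244.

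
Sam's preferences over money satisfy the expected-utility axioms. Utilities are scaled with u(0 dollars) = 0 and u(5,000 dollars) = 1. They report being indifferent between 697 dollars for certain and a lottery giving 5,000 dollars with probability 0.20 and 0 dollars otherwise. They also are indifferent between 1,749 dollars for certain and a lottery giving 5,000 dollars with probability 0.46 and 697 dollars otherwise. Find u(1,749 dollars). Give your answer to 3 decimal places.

0.568

The first gamble pins u(697 dollars): it must equal 0.20·1 + 0.80·0 = 0.20.
Then u(1,749 dollars) = 0.46·u(5,000 dollars) + 0.54·u(697 dollars) = 0.46·1.00 + 0.54·0.20 = 0.5680.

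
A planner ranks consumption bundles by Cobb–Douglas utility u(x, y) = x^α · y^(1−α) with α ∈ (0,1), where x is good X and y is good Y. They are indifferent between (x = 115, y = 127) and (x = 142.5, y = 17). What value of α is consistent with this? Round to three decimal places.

Indifference: 115^α · 127^(1−α) = 142.5^α · 17^(1−α).
Rearrange to (115/142.5)^α = (17/127)^(1−α) and take logs: α·-0.214410 = (1−α)·-2.010974.
With A = -0.214410 and B = -2.010974: α·A = (1−α)·B, so α = B/(A+B) = -2.010974/-2.225384 ≈ 0.904.

α ≈ 0.904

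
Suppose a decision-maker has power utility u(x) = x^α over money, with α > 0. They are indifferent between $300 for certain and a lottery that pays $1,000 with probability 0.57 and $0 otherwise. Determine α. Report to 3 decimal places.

α ≈ 0.467

EU(lottery) = 0.57·1000^α + 0.43·0 = 0.57·1000^α.
Indifference: 300^α = 0.57·1000^α, so (300/1000)^α = 0.57.
α = ln(0.57) / ln(300/1000) = -0.562119/-1.203973 ≈ 0.467.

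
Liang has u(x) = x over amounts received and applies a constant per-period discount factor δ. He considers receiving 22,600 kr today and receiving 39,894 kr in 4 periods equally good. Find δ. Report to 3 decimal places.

δ ≈ 0.868

The payoff in 4 periods is discounted by δ^4, so u(22600) = δ^4·u(39894) and δ^4 = u(22600)/u(39894).
With u(x) = x: δ^4 = 22600/39894 = 0.56650.
So δ = 0.56650^(1/4) ≈ 0.868.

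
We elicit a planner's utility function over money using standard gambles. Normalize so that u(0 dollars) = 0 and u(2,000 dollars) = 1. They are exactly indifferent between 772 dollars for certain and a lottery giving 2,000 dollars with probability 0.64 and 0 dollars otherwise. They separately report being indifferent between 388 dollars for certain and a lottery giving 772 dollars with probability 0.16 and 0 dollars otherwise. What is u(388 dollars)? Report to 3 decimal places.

0.102

The first gamble pins u(772 dollars): it must equal 0.64·1 + 0.36·0 = 0.64.
Then u(388 dollars) = 0.16·u(772 dollars) + 0.84·u(0 dollars) = 0.16·0.64 + 0.84·0.00 = 0.1024.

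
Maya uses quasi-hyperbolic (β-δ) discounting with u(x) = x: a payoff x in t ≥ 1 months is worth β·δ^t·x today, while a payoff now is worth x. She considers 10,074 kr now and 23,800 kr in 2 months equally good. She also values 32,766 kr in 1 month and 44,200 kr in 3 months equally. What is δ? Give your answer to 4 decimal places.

δ ≈ 0.8610

From the later pair, β·δ^1·32766 = β·δ^3·44200; dividing through, δ^2 = 32766/44200 = 0.74131, so δ = 0.86099.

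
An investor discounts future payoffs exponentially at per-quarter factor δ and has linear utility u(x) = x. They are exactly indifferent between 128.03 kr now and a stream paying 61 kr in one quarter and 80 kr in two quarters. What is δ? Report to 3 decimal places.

δ ≈ 0.940

Equating present values: 128.03 = 61δ + 80δ².
Rearranged: 80δ² + 61δ − 128.03 = 0.
The positive root is δ = [−61 + √(61² + 4·80·128.03)] / (2·80) = (−61 + 211.402)/160 ≈ 0.940.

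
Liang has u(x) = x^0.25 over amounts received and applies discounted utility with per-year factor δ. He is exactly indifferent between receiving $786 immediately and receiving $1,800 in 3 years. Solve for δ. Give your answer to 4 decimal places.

δ ≈ 0.9333

Equating discounted utilities: u(786) = δ^3·u(1800) ⇒ δ^3 = u(786)/u(1800).
Since u(x) = x^0.25, δ^3 = (786/1800)^0.25 = 0.43667^0.25 = 0.81290.
Taking the cube root: δ = 0.81290^(1/3) ≈ 0.9333.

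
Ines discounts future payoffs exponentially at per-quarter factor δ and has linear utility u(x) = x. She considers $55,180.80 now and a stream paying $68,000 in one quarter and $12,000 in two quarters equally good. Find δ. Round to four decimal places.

δ ≈ 0.7200

Equating present values: 55180.80 = 68000δ + 12000δ².
So 12000δ² + 68000δ − 55180.80 = 0.
The positive root is δ = [−68000 + √(68000² + 4·12000·55180.80)] / (2·12000) = (−68000 + 85280.000)/24000 ≈ 0.7200.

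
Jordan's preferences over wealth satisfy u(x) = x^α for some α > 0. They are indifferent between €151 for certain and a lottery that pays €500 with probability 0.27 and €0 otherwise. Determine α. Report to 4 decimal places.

The lottery's expected utility is 0.27·u(500) + 0.73·u(0) = 0.27·500^α (since u(0) = 0 for α > 0).
Indifference: 151^α = 0.27·500^α, so (151/500)^α = 0.27.
α = ln(0.27) / ln(151/500) = -1.3093333/-1.1973283 ≈ 1.0935.

α ≈ 1.0935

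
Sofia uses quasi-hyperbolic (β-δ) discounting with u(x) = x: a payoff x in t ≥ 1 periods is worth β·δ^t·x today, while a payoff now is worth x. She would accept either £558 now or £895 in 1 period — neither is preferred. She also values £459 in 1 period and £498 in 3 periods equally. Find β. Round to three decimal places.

β ≈ 0.649

From the later pair, β·δ^1·459 = β·δ^3·498; dividing through, δ^2 = 459/498 = 0.92169, so δ = 0.96005.
The first indifference: 558 = β·δ·895, so β = 558/(δ·895) = 558/(0.96005·895) ≈ 0.649.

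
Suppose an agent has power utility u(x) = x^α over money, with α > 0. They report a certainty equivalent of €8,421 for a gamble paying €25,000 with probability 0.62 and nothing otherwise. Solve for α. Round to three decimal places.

α ≈ 0.439

The lottery's expected utility is 0.62·u(25000) + 0.38·u(0) = 0.62·25000^α (since u(0) = 0 for α > 0).
Setting u(8421) equal to that: 8421^α = 0.62·25000^α ⇒ (8421/25000)^α = 0.62.
Take logs: α = ln 0.62 / ln(8421/25000) ≈ 0.43931.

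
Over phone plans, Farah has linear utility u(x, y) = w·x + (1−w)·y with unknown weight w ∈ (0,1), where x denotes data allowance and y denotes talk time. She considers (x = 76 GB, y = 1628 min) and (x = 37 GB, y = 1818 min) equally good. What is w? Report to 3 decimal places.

w = 0.830

Equating utilities: w·76 + (1−w)·1628 = w·37 + (1−w)·1818.
Rearranging, 39·w − 190·(1−w) = 0.
The marginal rate of substitution is 190/39, so w = 190/(39+190) = 0.830.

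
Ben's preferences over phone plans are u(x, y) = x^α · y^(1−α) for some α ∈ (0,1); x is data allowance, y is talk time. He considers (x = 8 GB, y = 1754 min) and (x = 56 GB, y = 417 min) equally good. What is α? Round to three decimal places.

Set the two utilities equal: 8^α·1754^(1−α) = 56^α·417^(1−α).
Rearrange to (8/56)^α = (417/1754)^(1−α) and take logs: α·-1.945910 = (1−α)·-1.436568.
With A = -1.945910 and B = -1.436568: α·A = (1−α)·B, so α = B/(A+B) = -1.436568/-3.382478 ≈ 0.425.

α ≈ 0.425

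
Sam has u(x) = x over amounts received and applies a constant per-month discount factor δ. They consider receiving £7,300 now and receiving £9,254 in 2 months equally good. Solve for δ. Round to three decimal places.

Equating discounted utilities: u(7300) = δ^2·u(9254) ⇒ δ^2 = u(7300)/u(9254).
With u(x) = x: δ^2 = 7300/9254 = 0.78885.
Hence δ = (0.78885)^(1/2) = 0.88817.

δ ≈ 0.888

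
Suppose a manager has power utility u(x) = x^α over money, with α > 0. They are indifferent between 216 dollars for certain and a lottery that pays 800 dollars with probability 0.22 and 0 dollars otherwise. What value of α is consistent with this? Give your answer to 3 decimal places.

α ≈ 1.156

Since u(0) = 0, the lottery's EU is 0.22·800^α.
Setting u(216) equal to that: 216^α = 0.22·800^α ⇒ (216/800)^α = 0.22.
Take logs: α = ln 0.22 / ln(216/800) ≈ 1.15641.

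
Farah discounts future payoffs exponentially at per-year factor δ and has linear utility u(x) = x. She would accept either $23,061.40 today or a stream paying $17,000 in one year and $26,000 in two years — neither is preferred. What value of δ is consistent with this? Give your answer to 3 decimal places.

Equating present values: 23061.40 = 17000δ + 26000δ².
That is, 26000δ² + 17000δ − 23061.40 = 0, a quadratic in δ.
δ = (−17000 + √(17000² + 4·26000·23061.40)) / (2·26000) = (−17000 + √2687385600.00) / 52000 ≈ 0.670.

δ ≈ 0.670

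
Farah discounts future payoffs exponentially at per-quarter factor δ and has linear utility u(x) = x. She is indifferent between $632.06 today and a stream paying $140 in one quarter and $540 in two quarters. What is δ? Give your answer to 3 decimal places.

The stream is worth 140δ + 540δ² today, so 140δ + 540δ² = 632.06.
Rearranged: 540δ² + 140δ − 632.06 = 0.
The positive root is δ = [−140 + √(140² + 4·540·632.06)] / (2·540) = (−140 + 1176.796)/1080 ≈ 0.960.

δ ≈ 0.960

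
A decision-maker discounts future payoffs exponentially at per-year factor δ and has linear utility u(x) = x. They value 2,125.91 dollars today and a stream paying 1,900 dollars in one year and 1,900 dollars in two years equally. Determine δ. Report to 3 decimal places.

Present value of the stream is 1900·δ + 1900·δ². Indifference gives 1900δ + 1900δ² = 2125.91.
Rearranged: 1900δ² + 1900δ − 2125.91 = 0.
By the quadratic formula (taking the positive root), δ = (−1900 + √19766916.00) / 3800 ≈ 0.670.

δ ≈ 0.670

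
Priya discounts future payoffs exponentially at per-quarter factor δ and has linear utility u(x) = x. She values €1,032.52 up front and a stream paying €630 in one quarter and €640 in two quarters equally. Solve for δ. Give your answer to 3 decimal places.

Present value of the stream is 630·δ + 640·δ². Indifference gives 630δ + 640δ² = 1032.52.
So 640δ² + 630δ − 1032.52 = 0.
δ = (−630 + √(630² + 4·640·1032.52)) / (2·640) = (−630 + √3040151.20) / 1280 ≈ 0.870.

δ ≈ 0.870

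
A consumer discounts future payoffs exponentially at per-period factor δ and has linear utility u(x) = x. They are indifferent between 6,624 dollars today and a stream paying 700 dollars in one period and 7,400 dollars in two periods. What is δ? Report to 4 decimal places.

δ ≈ 0.9000

Equating present values: 6624 = 700δ + 7400δ².
So 7400δ² + 700δ − 6624 = 0.
The positive root is δ = [−700 + √(700² + 4·7400·6624)] / (2·7400) = (−700 + 14020.000)/14800 ≈ 0.9000.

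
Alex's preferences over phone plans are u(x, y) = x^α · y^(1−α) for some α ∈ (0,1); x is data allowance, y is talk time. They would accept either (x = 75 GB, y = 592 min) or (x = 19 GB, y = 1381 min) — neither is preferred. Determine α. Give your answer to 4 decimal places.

α ≈ 0.3815

The Cobb–Douglas utilities coincide, so 75^α·592^(1−α) = 19^α·1381^(1−α).
Rearrange to (75/19)^α = (1381/592)^(1−α) and take logs: α·1.3730491 = (1−α)·0.8470565.
So α/(1−α) = (0.8470565)/(1.3730491) = 0.6169164, and α = 0.6169164/1.6169164 ≈ 0.3815.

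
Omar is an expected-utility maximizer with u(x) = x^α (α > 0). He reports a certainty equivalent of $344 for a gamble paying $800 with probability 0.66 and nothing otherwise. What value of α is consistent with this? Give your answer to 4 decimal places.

Since u(0) = 0, the lottery's EU is 0.66·800^α.
Indifference: 344^α = 0.66·800^α, so (344/800)^α = 0.66.
α = ln(0.66) / ln(344/800) = -0.4155154/-0.8439701 ≈ 0.4923.

α ≈ 0.4923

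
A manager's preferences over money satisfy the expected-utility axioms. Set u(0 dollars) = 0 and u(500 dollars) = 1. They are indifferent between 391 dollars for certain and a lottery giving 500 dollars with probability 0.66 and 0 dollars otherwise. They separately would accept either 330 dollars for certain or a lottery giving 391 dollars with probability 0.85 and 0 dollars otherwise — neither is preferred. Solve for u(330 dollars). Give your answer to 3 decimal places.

From the first indifference, u(391 dollars) = 0.66·u(500 dollars) + 0.34·u(0 dollars) = 0.66·1 + 0.34·0 = 0.66.
Chaining: u(330 dollars) = 0.85·0.66 + 0.15·0.00 = 0.5610.

0.561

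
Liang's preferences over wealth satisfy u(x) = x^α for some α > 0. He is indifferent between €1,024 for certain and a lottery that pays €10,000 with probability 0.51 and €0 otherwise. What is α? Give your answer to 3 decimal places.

α ≈ 0.295

The lottery's expected utility is 0.51·u(10000) + 0.49·u(0) = 0.51·10000^α (since u(0) = 0 for α > 0).
Equating: 1024^α = 0.51·10000^α, i.e. 0.1024^α = 0.51.
Taking logs: α·ln(1024/10000) = ln(0.51), so α = -0.673345 / -2.278869 ≈ 0.295.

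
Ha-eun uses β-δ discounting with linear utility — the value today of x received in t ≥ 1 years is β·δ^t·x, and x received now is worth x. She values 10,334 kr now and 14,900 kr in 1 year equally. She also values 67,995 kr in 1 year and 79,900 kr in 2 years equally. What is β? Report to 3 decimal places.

The second indifference involves only future payoffs, so β cancels: β·δ^1·67995 = β·δ^2·79900, giving δ = 67995/79900 = 0.85100.
The first indifference: 10334 = β·δ·14900, so β = 10334/(δ·14900) = 10334/(0.85100·14900) ≈ 0.815.

β ≈ 0.815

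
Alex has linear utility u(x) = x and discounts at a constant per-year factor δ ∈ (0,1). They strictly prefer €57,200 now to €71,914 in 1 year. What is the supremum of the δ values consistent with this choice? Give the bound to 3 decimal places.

δ < 0.795

Comparing present values: 57200 > δ·71914.
So δ < 57200/71914 = 0.79539.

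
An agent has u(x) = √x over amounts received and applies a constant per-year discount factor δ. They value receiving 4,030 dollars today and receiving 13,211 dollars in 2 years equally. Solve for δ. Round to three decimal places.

δ ≈ 0.743

The payoff in 2 years is discounted by δ^2, so u(4030) = δ^2·u(13211) and δ^2 = u(4030)/u(13211).
Since u(x) = √x, δ^2 = √(4030/13211) = 0.55231.
Taking the square root: δ = 0.55231^(1/2) ≈ 0.743.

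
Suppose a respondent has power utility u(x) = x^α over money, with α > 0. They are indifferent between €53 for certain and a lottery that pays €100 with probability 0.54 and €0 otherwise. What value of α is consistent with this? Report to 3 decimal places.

α ≈ 0.971

Since u(0) = 0, the lottery's EU is 0.54·100^α.
Indifference: 53^α = 0.54·100^α, so (53/100)^α = 0.54.
α = ln(0.54) / ln(53/100) = -0.616186/-0.634878 ≈ 0.971.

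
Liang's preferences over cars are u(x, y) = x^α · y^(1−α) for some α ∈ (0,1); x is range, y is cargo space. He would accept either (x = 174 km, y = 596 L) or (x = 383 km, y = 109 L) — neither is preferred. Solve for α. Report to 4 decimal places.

α ≈ 0.6829

The Cobb–Douglas utilities coincide, so 174^α·596^(1−α) = 383^α·109^(1−α).
(174/383)^α = (109/596)^(1−α); take logs: α·ln(174/383) = (1−α)·ln(109/596), i.e. α·-0.7889797 = (1−α)·-1.6988928.
So α/(1−α) = (-1.6988928)/(-0.7889797) = 2.1532782, and α = 2.1532782/3.1532782 ≈ 0.6829.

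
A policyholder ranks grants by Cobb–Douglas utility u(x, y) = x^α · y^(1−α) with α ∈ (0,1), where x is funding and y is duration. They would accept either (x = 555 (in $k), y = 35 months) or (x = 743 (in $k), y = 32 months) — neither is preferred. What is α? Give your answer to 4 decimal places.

Indifference: 555^α · 35^(1−α) = 743^α · 32^(1−α).
(555/743)^α = (32/35)^(1−α); take logs: α·ln(555/743) = (1−α)·ln(32/35), i.e. α·-0.2917279 = (1−α)·-0.0896122.
Thus α·(-0.3813401) = -0.0896122, so α = -0.0896122/-0.3813401 ≈ 0.2350.

α ≈ 0.2350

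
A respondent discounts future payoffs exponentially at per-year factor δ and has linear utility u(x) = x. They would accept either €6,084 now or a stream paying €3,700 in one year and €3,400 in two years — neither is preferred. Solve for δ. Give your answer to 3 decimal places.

δ ≈ 0.900

Equating present values: 6084 = 3700δ + 3400δ².
Rearranged: 3400δ² + 3700δ − 6084 = 0.
The positive root is δ = [−3700 + √(3700² + 4·3400·6084)] / (2·3400) = (−3700 + 9820.000)/6800 ≈ 0.900.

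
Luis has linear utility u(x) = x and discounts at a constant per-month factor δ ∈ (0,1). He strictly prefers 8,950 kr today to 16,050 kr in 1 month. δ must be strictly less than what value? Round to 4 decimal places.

δ < 0.5576

Comparing present values: 8950 > δ·16050.
So δ < 8950/16050 = 0.55763.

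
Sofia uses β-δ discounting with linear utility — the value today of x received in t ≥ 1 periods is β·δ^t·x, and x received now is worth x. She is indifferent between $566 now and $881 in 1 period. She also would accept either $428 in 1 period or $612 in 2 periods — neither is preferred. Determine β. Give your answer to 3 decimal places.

β ≈ 0.919

The second indifference involves only future payoffs, so β cancels: β·δ^1·428 = β·δ^2·612, giving δ = 428/612 = 0.69935.
Now use the now-vs-future pair: 566 = β·δ·881 gives β = 566/(0.69935·881) ≈ 0.919.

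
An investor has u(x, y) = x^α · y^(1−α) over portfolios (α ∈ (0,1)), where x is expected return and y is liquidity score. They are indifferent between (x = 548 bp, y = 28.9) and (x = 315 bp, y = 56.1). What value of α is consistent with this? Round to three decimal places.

α ≈ 0.545

Set the two utilities equal: 548^α·28.9^(1−α) = 315^α·56.1^(1−α).
(548/315)^α = (56.1/28.9)^(1−α); take logs: α·ln(548/315) = (1−α)·ln(56.1/28.9), i.e. α·0.553703 = (1−α)·0.663294.
With A = 0.553703 and B = 0.663294: α·A = (1−α)·B, so α = B/(A+B) = 0.663294/1.216997 ≈ 0.545.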